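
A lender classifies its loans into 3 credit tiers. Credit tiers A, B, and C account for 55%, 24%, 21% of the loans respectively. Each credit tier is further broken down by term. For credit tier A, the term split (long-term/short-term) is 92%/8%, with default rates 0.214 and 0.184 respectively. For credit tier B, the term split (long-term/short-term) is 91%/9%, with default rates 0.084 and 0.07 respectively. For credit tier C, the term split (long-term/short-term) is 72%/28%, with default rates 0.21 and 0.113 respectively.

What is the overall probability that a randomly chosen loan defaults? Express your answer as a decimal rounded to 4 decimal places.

P(D|A) = 0.92·0.214 + 0.08·0.184 = 0.19688 + 0.01472 = 0.2116
P(D|B) = 0.91·0.084 + 0.09·0.07 = 0.07644 + 0.0063 = 0.08274
P(D|C) = 0.72·0.21 + 0.28·0.113 = 0.1512 + 0.03164 = 0.18284
Then overall,
P(D) = 0.55·0.2116 + 0.24·0.08274 + 0.21·0.18284
      = 0.11638 + 0.0198576 + 0.0383964 = 0.174634

0.1746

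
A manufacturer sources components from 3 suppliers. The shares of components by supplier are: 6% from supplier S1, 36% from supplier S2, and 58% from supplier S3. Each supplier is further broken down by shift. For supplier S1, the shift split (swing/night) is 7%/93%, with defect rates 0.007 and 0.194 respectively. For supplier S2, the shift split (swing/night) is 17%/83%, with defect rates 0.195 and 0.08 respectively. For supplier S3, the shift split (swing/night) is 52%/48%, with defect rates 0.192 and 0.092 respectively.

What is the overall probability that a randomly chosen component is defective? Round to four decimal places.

P(D|S1) = 0.07·0.007 + 0.93·0.194 = 0.00049 + 0.18042 = 0.18091
P(D|S2) = 0.17·0.195 + 0.83·0.08 = 0.03315 + 0.0664 = 0.09955
P(D|S3) = 0.52·0.192 + 0.48·0.092 = 0.09984 + 0.04416 = 0.144
Then overall,
P(D) = 0.06·0.18091 + 0.36·0.09955 + 0.58·0.144
      = 0.0108546 + 0.035838 + 0.08352 = 0.1302126

P(D) ≈ 0.1302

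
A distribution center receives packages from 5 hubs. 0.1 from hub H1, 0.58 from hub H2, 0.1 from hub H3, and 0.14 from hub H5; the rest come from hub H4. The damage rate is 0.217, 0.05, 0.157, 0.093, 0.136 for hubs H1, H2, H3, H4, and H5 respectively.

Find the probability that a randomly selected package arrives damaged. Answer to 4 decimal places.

P(H4) = 1 − (0.1 + 0.58 + 0.1 + 0.14) = 0.08.
P(D) = P(D|H1)·P(H1) + P(D|H2)·P(H2) + P(D|H3)·P(H3) + P(D|H4)·P(H4) + P(D|H5)·P(H5)
      = 0.217·0.1 + 0.05·0.58 + 0.157·0.1 + 0.093·0.08 + 0.136·0.14
      = 0.0217 + 0.029 + 0.0157 + 0.00744 + 0.01904 = 0.09288

P(D) ≈ 0.0929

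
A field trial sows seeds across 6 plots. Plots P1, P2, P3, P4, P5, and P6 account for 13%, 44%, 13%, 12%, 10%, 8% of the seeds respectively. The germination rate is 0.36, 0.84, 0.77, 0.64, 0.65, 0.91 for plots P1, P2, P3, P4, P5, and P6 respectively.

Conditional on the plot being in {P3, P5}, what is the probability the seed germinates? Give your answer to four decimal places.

0.7178

Let S = {P3, P5}.
P(S) = 0.13 + 0.1 = 0.23.
P(G ∩ S) = 0.77·0.13 + 0.65·0.1 = 0.1001 + 0.065 = 0.1651.
P(G | S) = 0.1651 / 0.23 = 0.717826…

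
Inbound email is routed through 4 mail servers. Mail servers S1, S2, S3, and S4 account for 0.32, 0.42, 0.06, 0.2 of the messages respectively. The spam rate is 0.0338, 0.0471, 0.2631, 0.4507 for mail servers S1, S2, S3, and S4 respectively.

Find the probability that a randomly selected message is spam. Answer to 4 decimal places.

0.1365

Summing over the partition,
P(S) = P(S|S1)·P(S1) + P(S|S2)·P(S2) + P(S|S3)·P(S3) + P(S|S4)·P(S4)
      = 0.0338·0.32 + 0.0471·0.42 + 0.2631·0.06 + 0.4507·0.2
      = 0.010816 + 0.019782 + 0.015786 + 0.09014 = 0.136524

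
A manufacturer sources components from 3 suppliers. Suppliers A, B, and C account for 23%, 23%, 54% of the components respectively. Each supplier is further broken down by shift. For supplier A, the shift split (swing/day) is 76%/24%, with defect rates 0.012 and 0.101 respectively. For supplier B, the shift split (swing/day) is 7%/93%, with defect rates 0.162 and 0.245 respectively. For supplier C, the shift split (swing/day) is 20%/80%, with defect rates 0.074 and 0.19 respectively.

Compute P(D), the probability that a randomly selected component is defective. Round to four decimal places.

P(D) ≈ 0.1528

P(D|A) = 0.76·0.012 + 0.24·0.101 = 0.00912 + 0.02424 = 0.03336
P(D|B) = 0.07·0.162 + 0.93·0.245 = 0.01134 + 0.22785 = 0.23919
P(D|C) = 0.2·0.074 + 0.8·0.19 = 0.0148 + 0.152 = 0.1668
By total probability over the outer partition,
P(D) = 0.23·0.03336 + 0.23·0.23919 + 0.54·0.1668
      = 0.0076728 + 0.0550137 + 0.090072 = 0.1527585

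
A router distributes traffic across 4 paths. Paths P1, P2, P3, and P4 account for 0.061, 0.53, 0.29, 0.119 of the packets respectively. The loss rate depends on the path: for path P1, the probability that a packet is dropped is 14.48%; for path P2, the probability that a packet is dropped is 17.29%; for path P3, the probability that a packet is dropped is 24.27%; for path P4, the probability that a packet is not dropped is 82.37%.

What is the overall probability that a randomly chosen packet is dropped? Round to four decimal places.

P(L) ≈ 0.1918

P(L|P4) = 1 − 0.8237 = 0.1763.
By the law of total probability,
P(L) = P(L|P1)·P(P1) + P(L|P2)·P(P2) + P(L|P3)·P(P3) + P(L|P4)·P(P4)
      = 0.1448·0.061 + 0.1729·0.53 + 0.2427·0.29 + 0.1763·0.119
      = 0.0088328 + 0.091637 + 0.070383 + 0.0209797 = 0.1918325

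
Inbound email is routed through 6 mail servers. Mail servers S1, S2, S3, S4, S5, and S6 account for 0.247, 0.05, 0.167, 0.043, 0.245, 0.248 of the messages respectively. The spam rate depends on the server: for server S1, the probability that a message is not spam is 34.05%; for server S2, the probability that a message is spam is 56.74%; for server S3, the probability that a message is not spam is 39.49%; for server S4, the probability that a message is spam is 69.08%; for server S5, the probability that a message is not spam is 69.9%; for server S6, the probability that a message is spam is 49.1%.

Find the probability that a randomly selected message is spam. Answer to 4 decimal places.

P(S) ≈ 0.5175

P(S|S1) = 1 − 0.3405 = 0.6595.
P(S|S3) = 1 − 0.3949 = 0.6051.
P(S|S5) = 1 − 0.699 = 0.301.
P(S) = P(S|S1)·P(S1) + P(S|S2)·P(S2) + P(S|S3)·P(S3) + P(S|S4)·P(S4) + P(S|S5)·P(S5) + P(S|S6)·P(S6)
      = 0.6595·0.247 + 0.5674·0.05 + 0.6051·0.167 + 0.6908·0.043 + 0.301·0.245 + 0.491·0.248
      = 0.1628965 + 0.02837 + 0.1010517 + 0.0297044 + 0.073745 + 0.121768 = 0.5175356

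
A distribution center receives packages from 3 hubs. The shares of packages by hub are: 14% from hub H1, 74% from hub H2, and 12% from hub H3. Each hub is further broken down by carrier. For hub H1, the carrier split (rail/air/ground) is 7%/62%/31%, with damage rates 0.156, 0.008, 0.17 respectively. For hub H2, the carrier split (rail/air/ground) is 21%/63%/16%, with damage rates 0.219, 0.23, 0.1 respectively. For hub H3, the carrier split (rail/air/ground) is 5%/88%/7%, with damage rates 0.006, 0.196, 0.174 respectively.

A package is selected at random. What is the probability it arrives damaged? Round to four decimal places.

P(D|H1) = 0.07·0.156 + 0.62·0.008 + 0.31·0.17 = 0.01092 + 0.00496 + 0.0527 = 0.06858
P(D|H2) = 0.21·0.219 + 0.63·0.23 + 0.16·0.1 = 0.04599 + 0.1449 + 0.016 = 0.20689
P(D|H3) = 0.05·0.006 + 0.88·0.196 + 0.07·0.174 = 0.0003 + 0.17248 + 0.01218 = 0.18496
Then overall,
P(D) = 0.14·0.06858 + 0.74·0.20689 + 0.12·0.18496
      = 0.0096012 + 0.1530986 + 0.0221952 = 0.184895

0.1849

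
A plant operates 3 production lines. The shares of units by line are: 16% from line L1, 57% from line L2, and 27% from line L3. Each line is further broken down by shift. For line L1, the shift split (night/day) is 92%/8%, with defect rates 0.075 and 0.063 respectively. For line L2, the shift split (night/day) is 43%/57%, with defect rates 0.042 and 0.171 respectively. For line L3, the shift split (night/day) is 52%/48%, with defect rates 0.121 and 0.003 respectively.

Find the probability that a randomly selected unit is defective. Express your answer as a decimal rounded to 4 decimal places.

P(D) ≈ 0.0951

P(D|L1) = 0.92·0.075 + 0.08·0.063 = 0.069 + 0.00504 = 0.07404
P(D|L2) = 0.43·0.042 + 0.57·0.171 = 0.01806 + 0.09747 = 0.11553
P(D|L3) = 0.52·0.121 + 0.48·0.003 = 0.06292 + 0.00144 = 0.06436
By total probability over the outer partition,
P(D) = 0.16·0.07404 + 0.57·0.11553 + 0.27·0.06436
      = 0.0118464 + 0.0658521 + 0.0173772 = 0.0950757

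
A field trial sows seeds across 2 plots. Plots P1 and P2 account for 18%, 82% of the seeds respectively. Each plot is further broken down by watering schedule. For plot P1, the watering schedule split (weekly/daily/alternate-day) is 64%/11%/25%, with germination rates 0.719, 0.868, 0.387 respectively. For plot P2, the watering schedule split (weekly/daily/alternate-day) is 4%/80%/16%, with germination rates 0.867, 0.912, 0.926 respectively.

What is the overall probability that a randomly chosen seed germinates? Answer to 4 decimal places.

0.8656

P(G|P1) = 0.64·0.719 + 0.11·0.868 + 0.25·0.387 = 0.46016 + 0.09548 + 0.09675 = 0.65239
P(G|P2) = 0.04·0.867 + 0.8·0.912 + 0.16·0.926 = 0.03468 + 0.7296 + 0.14816 = 0.91244
By total probability over the outer partition,
P(G) = 0.18·0.65239 + 0.82·0.91244
      = 0.1174302 + 0.7482008 = 0.865631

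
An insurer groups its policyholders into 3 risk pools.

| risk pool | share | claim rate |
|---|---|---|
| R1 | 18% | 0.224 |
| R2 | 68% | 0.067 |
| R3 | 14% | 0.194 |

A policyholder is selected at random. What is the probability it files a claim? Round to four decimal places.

P(C) = P(C|R1)·P(R1) + P(C|R2)·P(R2) + P(C|R3)·P(R3)
      = 0.224·0.18 + 0.067·0.68 + 0.194·0.14
      = 0.04032 + 0.04556 + 0.02716 = 0.11304

P(C) ≈ 0.1130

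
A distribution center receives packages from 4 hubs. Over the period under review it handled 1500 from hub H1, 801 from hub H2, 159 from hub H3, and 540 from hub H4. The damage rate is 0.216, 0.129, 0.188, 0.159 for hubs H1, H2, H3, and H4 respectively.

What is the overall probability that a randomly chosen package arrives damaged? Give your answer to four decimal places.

P(D) ≈ 0.1810

Total: 1500 + 801 + 159 + 540 = 3000.
P(H1) = 1500/3000 = 0.5. P(H2) = 801/3000 = 0.267. P(H3) = 159/3000 = 0.053. P(H4) = 540/3000 = 0.18.
P(D) = P(D|H1)·P(H1) + P(D|H2)·P(H2) + P(D|H3)·P(H3) + P(D|H4)·P(H4)
      = 0.216·0.5 + 0.129·0.267 + 0.188·0.053 + 0.159·0.18
      = 0.108 + 0.034443 + 0.009964 + 0.02862 = 0.181027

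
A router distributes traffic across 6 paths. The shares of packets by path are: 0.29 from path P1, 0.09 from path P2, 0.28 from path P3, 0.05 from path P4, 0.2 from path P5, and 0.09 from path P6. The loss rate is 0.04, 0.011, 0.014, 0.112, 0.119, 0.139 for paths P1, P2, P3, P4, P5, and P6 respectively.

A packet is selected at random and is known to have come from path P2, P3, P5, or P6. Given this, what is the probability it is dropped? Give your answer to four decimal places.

Let S = {P2, P3, P5, P6}.
P(S) = 0.09 + 0.28 + 0.2 + 0.09 = 0.66.
P(L ∩ S) = 0.011·0.09 + 0.014·0.28 + 0.119·0.2 + 0.139·0.09 = 0.00099 + 0.00392 + 0.0238 + 0.01251 = 0.04122.
P(L | S) = 0.04122 / 0.66 = 0.062455…

0.0625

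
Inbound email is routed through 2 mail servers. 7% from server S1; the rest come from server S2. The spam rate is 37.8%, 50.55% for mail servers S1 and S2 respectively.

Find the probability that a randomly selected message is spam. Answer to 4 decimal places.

P(S2) = 1 − (0.07) = 0.93.
Using total probability over the partition,
P(S) = P(S|S1)·P(S1) + P(S|S2)·P(S2)
      = 0.378·0.07 + 0.5055·0.93
      = 0.02646 + 0.470115 = 0.496575

P(S) ≈ 0.4966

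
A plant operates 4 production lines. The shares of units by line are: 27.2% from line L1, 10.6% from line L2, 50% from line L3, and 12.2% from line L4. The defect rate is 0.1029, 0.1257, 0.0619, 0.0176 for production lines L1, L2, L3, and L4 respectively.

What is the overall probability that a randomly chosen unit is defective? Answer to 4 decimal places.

Summing over the partition,
P(D) = P(D|L1)·P(L1) + P(D|L2)·P(L2) + P(D|L3)·P(L3) + P(D|L4)·P(L4)
      = 0.1029·0.272 + 0.1257·0.106 + 0.0619·0.5 + 0.0176·0.122
      = 0.0279888 + 0.0133242 + 0.03095 + 0.0021472 = 0.0744102

P(D) ≈ 0.0744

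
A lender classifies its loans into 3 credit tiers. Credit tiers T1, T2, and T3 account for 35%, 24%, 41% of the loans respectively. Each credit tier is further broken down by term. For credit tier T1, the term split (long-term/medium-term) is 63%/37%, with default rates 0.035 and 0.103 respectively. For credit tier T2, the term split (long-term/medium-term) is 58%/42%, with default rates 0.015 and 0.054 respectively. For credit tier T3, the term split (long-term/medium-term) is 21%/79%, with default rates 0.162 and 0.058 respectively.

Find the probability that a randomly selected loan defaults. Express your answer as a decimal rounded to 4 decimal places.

P(D) ≈ 0.0613

P(D|T1) = 0.63·0.035 + 0.37·0.103 = 0.02205 + 0.03811 = 0.06016
P(D|T2) = 0.58·0.015 + 0.42·0.054 = 0.0087 + 0.02268 = 0.03138
P(D|T3) = 0.21·0.162 + 0.79·0.058 = 0.03402 + 0.04582 = 0.07984
Then overall,
P(D) = 0.35·0.06016 + 0.24·0.03138 + 0.41·0.07984
      = 0.021056 + 0.0075312 + 0.0327344 = 0.0613216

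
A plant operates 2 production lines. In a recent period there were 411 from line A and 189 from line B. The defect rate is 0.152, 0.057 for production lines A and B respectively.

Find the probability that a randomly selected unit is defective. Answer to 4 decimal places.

Total: 411 + 189 = 600.
P(A) = 411/600 = 0.685. P(B) = 189/600 = 0.315.
P(D) = P(D|A)·P(A) + P(D|B)·P(B)
      = 0.152·0.685 + 0.057·0.315
      = 0.10412 + 0.017955 = 0.122075

P(D) ≈ 0.1221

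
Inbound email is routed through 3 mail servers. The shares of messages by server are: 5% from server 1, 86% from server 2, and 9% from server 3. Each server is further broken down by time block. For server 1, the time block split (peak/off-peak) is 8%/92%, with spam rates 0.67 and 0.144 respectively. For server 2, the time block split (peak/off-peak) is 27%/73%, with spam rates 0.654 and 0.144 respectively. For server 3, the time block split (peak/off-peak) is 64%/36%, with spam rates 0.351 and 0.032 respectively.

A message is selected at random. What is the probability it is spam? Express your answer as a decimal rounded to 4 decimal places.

P(S|1) = 0.08·0.67 + 0.92·0.144 = 0.0536 + 0.13248 = 0.18608
P(S|2) = 0.27·0.654 + 0.73·0.144 = 0.17658 + 0.10512 = 0.2817
P(S|3) = 0.64·0.351 + 0.36·0.032 = 0.22464 + 0.01152 = 0.23616
Then overall,
P(S) = 0.05·0.18608 + 0.86·0.2817 + 0.09·0.23616
      = 0.009304 + 0.242262 + 0.0212544 = 0.2728204

P(S) ≈ 0.2728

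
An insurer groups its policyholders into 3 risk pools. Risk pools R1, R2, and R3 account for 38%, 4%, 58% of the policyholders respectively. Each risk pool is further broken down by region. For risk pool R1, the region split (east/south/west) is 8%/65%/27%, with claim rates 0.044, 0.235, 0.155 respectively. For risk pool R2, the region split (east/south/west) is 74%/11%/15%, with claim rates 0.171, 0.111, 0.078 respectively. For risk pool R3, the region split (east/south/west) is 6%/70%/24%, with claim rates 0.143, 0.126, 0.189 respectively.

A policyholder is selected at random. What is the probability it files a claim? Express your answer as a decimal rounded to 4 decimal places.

P(C|R1) = 0.08·0.044 + 0.65·0.235 + 0.27·0.155 = 0.00352 + 0.15275 + 0.04185 = 0.19812
P(C|R2) = 0.74·0.171 + 0.11·0.111 + 0.15·0.078 = 0.12654 + 0.01221 + 0.0117 = 0.15045
P(C|R3) = 0.06·0.143 + 0.7·0.126 + 0.24·0.189 = 0.00858 + 0.0882 + 0.04536 = 0.14214
Then overall,
P(C) = 0.38·0.19812 + 0.04·0.15045 + 0.58·0.14214
      = 0.0752856 + 0.006018 + 0.0824412 = 0.1637448

P(C) ≈ 0.1637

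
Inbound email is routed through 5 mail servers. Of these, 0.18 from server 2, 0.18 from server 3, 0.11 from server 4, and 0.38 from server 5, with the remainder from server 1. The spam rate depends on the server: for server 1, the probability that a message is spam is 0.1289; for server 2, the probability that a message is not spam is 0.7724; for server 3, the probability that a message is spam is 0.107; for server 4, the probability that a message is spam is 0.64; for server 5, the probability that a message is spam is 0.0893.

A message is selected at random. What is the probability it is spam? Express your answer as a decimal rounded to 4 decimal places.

P(S) ≈ 0.1839

P(1) = 1 − (0.18 + 0.18 + 0.11 + 0.38) = 0.15.
P(S|2) = 1 − 0.7724 = 0.2276.
P(S) = P(S|1)·P(1) + P(S|2)·P(2) + P(S|3)·P(3) + P(S|4)·P(4) + P(S|5)·P(5)
      = 0.1289·0.15 + 0.2276·0.18 + 0.107·0.18 + 0.64·0.11 + 0.0893·0.38
      = 0.019335 + 0.040968 + 0.01926 + 0.0704 + 0.033934 = 0.183897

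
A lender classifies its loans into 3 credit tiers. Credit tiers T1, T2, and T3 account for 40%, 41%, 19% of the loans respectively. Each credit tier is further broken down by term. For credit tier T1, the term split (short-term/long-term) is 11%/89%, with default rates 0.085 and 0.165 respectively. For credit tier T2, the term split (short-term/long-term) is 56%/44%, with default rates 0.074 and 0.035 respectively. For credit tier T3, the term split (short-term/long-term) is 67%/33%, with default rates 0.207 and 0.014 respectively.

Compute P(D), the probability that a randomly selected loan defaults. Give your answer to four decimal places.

P(D|T1) = 0.11·0.085 + 0.89·0.165 = 0.00935 + 0.14685 = 0.1562
P(D|T2) = 0.56·0.074 + 0.44·0.035 = 0.04144 + 0.0154 = 0.05684
P(D|T3) = 0.67·0.207 + 0.33·0.014 = 0.13869 + 0.00462 = 0.14331
By total probability over the outer partition,
P(D) = 0.4·0.1562 + 0.41·0.05684 + 0.19·0.14331
      = 0.06248 + 0.0233044 + 0.0272289 = 0.1130133

P(D) ≈ 0.1130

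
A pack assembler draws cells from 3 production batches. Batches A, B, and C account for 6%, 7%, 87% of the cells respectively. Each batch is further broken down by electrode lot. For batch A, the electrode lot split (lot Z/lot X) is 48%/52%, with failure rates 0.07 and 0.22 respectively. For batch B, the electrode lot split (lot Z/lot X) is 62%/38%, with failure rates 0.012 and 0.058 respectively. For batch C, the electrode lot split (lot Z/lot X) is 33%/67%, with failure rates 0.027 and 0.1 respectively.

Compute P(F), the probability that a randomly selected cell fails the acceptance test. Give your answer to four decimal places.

P(F|A) = 0.48·0.07 + 0.52·0.22 = 0.0336 + 0.1144 = 0.148
P(F|B) = 0.62·0.012 + 0.38·0.058 = 0.00744 + 0.02204 = 0.02948
P(F|C) = 0.33·0.027 + 0.67·0.1 = 0.00891 + 0.067 = 0.07591
By total probability over the outer partition,
P(F) = 0.06·0.148 + 0.07·0.02948 + 0.87·0.07591
      = 0.00888 + 0.0020636 + 0.0660417 = 0.0769853

0.0770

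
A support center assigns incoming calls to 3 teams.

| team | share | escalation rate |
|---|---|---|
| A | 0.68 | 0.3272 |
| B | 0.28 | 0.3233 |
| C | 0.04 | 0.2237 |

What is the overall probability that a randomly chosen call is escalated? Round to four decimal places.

0.3220

Summing over the partition,
P(E) = P(E|A)·P(A) + P(E|B)·P(B) + P(E|C)·P(C)
      = 0.3272·0.68 + 0.3233·0.28 + 0.2237·0.04
      = 0.222496 + 0.090524 + 0.008948 = 0.321968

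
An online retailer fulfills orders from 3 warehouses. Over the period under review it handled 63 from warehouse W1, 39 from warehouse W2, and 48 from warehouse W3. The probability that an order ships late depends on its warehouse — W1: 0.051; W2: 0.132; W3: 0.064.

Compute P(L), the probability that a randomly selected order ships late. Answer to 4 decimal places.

0.0762

Total: 63 + 39 + 48 = 150.
P(W1) = 63/150 = 0.42. P(W2) = 39/150 = 0.26. P(W3) = 48/150 = 0.32.
P(L) = P(L|W1)·P(W1) + P(L|W2)·P(W2) + P(L|W3)·P(W3)
      = 0.051·0.42 + 0.132·0.26 + 0.064·0.32
      = 0.02142 + 0.03432 + 0.02048 = 0.07622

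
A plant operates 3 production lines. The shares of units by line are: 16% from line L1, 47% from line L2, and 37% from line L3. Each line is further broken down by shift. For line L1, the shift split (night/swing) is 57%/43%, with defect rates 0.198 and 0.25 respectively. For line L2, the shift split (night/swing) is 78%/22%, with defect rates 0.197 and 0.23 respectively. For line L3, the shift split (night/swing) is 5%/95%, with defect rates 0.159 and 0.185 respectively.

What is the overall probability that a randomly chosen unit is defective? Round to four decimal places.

P(D|L1) = 0.57·0.198 + 0.43·0.25 = 0.11286 + 0.1075 = 0.22036
P(D|L2) = 0.78·0.197 + 0.22·0.23 = 0.15366 + 0.0506 = 0.20426
P(D|L3) = 0.05·0.159 + 0.95·0.185 = 0.00795 + 0.17575 = 0.1837
By total probability over the outer partition,
P(D) = 0.16·0.22036 + 0.47·0.20426 + 0.37·0.1837
      = 0.0352576 + 0.0960022 + 0.067969 = 0.1992288

0.1992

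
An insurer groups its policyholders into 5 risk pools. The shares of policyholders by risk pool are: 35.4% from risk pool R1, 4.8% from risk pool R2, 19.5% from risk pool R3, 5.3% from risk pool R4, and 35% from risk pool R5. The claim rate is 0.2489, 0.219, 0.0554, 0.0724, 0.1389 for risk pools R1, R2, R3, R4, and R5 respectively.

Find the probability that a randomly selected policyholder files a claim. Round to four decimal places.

0.1619

P(C) = P(C|R1)·P(R1) + P(C|R2)·P(R2) + P(C|R3)·P(R3) + P(C|R4)·P(R4) + P(C|R5)·P(R5)
      = 0.2489·0.354 + 0.219·0.048 + 0.0554·0.195 + 0.0724·0.053 + 0.1389·0.35
      = 0.0881106 + 0.010512 + 0.010803 + 0.0038372 + 0.048615 = 0.1618778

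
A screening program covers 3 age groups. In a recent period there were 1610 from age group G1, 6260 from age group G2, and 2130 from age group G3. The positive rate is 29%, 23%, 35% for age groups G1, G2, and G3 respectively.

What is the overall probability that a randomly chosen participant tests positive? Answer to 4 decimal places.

Total: 1610 + 6260 + 2130 = 10000.
P(G1) = 1610/10000 = 0.161. P(G2) = 6260/10000 = 0.626. P(G3) = 2130/10000 = 0.213.
P(T) = P(T|G1)·P(G1) + P(T|G2)·P(G2) + P(T|G3)·P(G3)
      = 0.29·0.161 + 0.23·0.626 + 0.35·0.213
      = 0.04669 + 0.14398 + 0.07455 = 0.26522

0.2652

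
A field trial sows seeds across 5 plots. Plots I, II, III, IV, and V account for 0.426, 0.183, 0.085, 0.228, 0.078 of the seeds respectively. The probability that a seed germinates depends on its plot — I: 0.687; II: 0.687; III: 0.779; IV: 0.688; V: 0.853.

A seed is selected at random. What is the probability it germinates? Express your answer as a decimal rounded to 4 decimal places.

Summing over the partition,
P(G) = P(G|I)·P(I) + P(G|II)·P(II) + P(G|III)·P(III) + P(G|IV)·P(IV) + P(G|V)·P(V)
      = 0.687·0.426 + 0.687·0.183 + 0.779·0.085 + 0.688·0.228 + 0.853·0.078
      = 0.292662 + 0.125721 + 0.066215 + 0.156864 + 0.066534 = 0.707996

0.7080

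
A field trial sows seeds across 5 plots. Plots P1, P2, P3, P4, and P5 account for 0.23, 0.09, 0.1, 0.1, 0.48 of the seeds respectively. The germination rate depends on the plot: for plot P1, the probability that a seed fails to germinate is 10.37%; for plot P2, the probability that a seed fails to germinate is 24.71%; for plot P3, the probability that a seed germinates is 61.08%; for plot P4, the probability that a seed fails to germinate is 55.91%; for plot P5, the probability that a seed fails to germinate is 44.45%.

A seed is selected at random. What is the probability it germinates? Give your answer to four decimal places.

P(G|P1) = 1 − 0.1037 = 0.8963.
P(G|P2) = 1 − 0.2471 = 0.7529.
P(G|P4) = 1 − 0.5591 = 0.4409.
P(G|P5) = 1 − 0.4445 = 0.5555.
By the law of total probability,
P(G) = P(G|P1)·P(P1) + P(G|P2)·P(P2) + P(G|P3)·P(P3) + P(G|P4)·P(P4) + P(G|P5)·P(P5)
      = 0.8963·0.23 + 0.7529·0.09 + 0.6108·0.1 + 0.4409·0.1 + 0.5555·0.48
      = 0.206149 + 0.067761 + 0.06108 + 0.04409 + 0.26664 = 0.64572

0.6457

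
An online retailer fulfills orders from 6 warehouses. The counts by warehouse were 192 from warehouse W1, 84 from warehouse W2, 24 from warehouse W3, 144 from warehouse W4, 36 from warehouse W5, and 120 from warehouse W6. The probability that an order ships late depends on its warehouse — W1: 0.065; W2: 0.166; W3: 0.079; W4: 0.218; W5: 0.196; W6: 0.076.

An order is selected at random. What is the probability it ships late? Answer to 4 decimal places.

P(L) ≈ 0.1265

Total: 192 + 84 + 24 + 144 + 36 + 120 = 600.
P(W1) = 192/600 = 0.32. P(W2) = 84/600 = 0.14. P(W3) = 24/600 = 0.04. P(W4) = 144/600 = 0.24. P(W5) = 36/600 = 0.06. P(W6) = 120/600 = 0.2.
Summing over the partition,
P(L) = P(L|W1)·P(W1) + P(L|W2)·P(W2) + P(L|W3)·P(W3) + P(L|W4)·P(W4) + P(L|W5)·P(W5) + P(L|W6)·P(W6)
      = 0.065·0.32 + 0.166·0.14 + 0.079·0.04 + 0.218·0.24 + 0.196·0.06 + 0.076·0.2
      = 0.0208 + 0.02324 + 0.00316 + 0.05232 + 0.01176 + 0.0152 = 0.12648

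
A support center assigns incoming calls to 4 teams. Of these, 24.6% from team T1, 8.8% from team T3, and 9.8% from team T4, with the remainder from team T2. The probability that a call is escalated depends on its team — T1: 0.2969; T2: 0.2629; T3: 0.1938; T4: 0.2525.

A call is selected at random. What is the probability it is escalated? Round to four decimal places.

P(E) ≈ 0.2642

P(T2) = 1 − (0.246 + 0.088 + 0.098) = 0.568.
Using total probability over the partition,
P(E) = P(E|T1)·P(T1) + P(E|T2)·P(T2) + P(E|T3)·P(T3) + P(E|T4)·P(T4)
      = 0.2969·0.246 + 0.2629·0.568 + 0.1938·0.088 + 0.2525·0.098
      = 0.0730374 + 0.1493272 + 0.0170544 + 0.024745 = 0.264164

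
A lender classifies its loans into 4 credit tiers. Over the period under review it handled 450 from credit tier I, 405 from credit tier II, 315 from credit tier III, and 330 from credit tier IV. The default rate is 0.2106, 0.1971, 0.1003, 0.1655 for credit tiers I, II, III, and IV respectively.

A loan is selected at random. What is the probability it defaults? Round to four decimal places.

P(D) ≈ 0.1739

Total: 450 + 405 + 315 + 330 = 1500.
P(I) = 450/1500 = 0.3. P(II) = 405/1500 = 0.27. P(III) = 315/1500 = 0.21. P(IV) = 330/1500 = 0.22.
Summing over the partition,
P(D) = P(D|I)·P(I) + P(D|II)·P(II) + P(D|III)·P(III) + P(D|IV)·P(IV)
      = 0.2106·0.3 + 0.1971·0.27 + 0.1003·0.21 + 0.1655·0.22
      = 0.06318 + 0.053217 + 0.021063 + 0.03641 = 0.17387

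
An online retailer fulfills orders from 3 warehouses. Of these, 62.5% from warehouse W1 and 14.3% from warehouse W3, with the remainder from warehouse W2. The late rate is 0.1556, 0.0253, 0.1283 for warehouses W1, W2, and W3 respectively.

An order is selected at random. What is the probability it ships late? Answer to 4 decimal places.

P(W2) = 1 − (0.625 + 0.143) = 0.232.
Using total probability over the partition,
P(L) = P(L|W1)·P(W1) + P(L|W2)·P(W2) + P(L|W3)·P(W3)
      = 0.1556·0.625 + 0.0253·0.232 + 0.1283·0.143
      = 0.09725 + 0.0058696 + 0.0183469 = 0.1214665

0.1215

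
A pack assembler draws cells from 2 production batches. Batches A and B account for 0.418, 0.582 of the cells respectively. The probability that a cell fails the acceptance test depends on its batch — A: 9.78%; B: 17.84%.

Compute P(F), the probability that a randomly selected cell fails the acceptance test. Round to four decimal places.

P(F) = P(F|A)·P(A) + P(F|B)·P(B)
      = 0.0978·0.418 + 0.1784·0.582
      = 0.0408804 + 0.1038288 = 0.1447092

0.1447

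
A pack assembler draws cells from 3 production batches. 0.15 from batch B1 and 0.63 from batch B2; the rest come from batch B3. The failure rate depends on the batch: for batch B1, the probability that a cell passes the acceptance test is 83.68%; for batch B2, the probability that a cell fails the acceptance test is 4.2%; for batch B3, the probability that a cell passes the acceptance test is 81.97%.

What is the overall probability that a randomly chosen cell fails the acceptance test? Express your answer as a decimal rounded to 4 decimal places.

P(B3) = 1 − (0.15 + 0.63) = 0.22.
P(F|B1) = 1 − 0.8368 = 0.1632.
P(F|B3) = 1 − 0.8197 = 0.1803.
Using total probability over the partition,
P(F) = P(F|B1)·P(B1) + P(F|B2)·P(B2) + P(F|B3)·P(B3)
      = 0.1632·0.15 + 0.042·0.63 + 0.1803·0.22
      = 0.02448 + 0.02646 + 0.039666 = 0.090606

0.0906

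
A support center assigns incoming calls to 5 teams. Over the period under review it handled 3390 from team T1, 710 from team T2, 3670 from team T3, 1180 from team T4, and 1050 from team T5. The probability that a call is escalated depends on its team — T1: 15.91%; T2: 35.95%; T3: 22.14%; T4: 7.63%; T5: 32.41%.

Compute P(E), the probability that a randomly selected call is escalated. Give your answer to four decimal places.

0.2037

Total: 3390 + 710 + 3670 + 1180 + 1050 = 10000.
P(T1) = 3390/10000 = 0.339. P(T2) = 710/10000 = 0.071. P(T3) = 3670/10000 = 0.367. P(T4) = 1180/10000 = 0.118. P(T5) = 1050/10000 = 0.105.
P(E) = P(E|T1)·P(T1) + P(E|T2)·P(T2) + P(E|T3)·P(T3) + P(E|T4)·P(T4) + P(E|T5)·P(T5)
      = 0.1591·0.339 + 0.3595·0.071 + 0.2214·0.367 + 0.0763·0.118 + 0.3241·0.105
      = 0.0539349 + 0.0255245 + 0.0812538 + 0.0090034 + 0.0340305 = 0.2037471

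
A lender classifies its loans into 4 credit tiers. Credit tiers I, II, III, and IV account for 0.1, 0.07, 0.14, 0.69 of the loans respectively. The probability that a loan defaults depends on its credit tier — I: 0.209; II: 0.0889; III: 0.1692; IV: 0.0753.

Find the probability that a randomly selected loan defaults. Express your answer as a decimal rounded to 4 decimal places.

P(D) = P(D|I)·P(I) + P(D|II)·P(II) + P(D|III)·P(III) + P(D|IV)·P(IV)
      = 0.209·0.1 + 0.0889·0.07 + 0.1692·0.14 + 0.0753·0.69
      = 0.0209 + 0.006223 + 0.023688 + 0.051957 = 0.102768

0.1028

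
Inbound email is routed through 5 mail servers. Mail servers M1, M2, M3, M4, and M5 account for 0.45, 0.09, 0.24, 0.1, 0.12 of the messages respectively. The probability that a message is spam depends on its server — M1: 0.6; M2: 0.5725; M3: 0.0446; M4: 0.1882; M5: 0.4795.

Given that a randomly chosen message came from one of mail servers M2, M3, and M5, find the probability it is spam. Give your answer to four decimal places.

Let J = {M2, M3, M5}.
P(J) = 0.09 + 0.24 + 0.12 = 0.45.
P(S ∩ J) = 0.5725·0.09 + 0.0446·0.24 + 0.4795·0.12 = 0.051525 + 0.010704 + 0.05754 = 0.119769.
P(S | J) = 0.119769 / 0.45 = 0.266153…

0.2662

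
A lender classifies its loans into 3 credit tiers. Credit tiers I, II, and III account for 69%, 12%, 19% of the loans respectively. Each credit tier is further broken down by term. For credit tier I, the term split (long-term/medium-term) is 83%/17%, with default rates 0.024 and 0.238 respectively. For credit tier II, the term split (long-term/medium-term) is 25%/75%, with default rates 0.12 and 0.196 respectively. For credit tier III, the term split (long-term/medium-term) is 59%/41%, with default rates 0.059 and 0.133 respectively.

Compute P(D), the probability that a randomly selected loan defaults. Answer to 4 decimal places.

P(D|I) = 0.83·0.024 + 0.17·0.238 = 0.01992 + 0.04046 = 0.06038
P(D|II) = 0.25·0.12 + 0.75·0.196 = 0.03 + 0.147 = 0.177
P(D|III) = 0.59·0.059 + 0.41·0.133 = 0.03481 + 0.05453 = 0.08934
By total probability over the outer partition,
P(D) = 0.69·0.06038 + 0.12·0.177 + 0.19·0.08934
      = 0.0416622 + 0.02124 + 0.0169746 = 0.0798768

0.0799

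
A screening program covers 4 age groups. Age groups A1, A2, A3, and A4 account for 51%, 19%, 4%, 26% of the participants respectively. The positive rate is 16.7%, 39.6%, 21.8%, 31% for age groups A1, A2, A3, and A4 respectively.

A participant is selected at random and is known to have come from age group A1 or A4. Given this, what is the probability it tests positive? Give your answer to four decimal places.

Let S = {A1, A4}.
P(S) = 0.51 + 0.26 = 0.77.
P(T ∩ S) = 0.167·0.51 + 0.31·0.26 = 0.08517 + 0.0806 = 0.16577.
P(T | S) = 0.16577 / 0.77 = 0.215286…

0.2153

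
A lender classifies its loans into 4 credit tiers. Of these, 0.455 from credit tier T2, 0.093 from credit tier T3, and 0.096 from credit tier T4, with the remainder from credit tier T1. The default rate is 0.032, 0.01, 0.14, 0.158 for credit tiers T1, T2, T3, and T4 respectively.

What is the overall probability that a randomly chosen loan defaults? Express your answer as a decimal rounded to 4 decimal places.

P(T1) = 1 − (0.455 + 0.093 + 0.096) = 0.356.
By the law of total probability,
P(D) = P(D|T1)·P(T1) + P(D|T2)·P(T2) + P(D|T3)·P(T3) + P(D|T4)·P(T4)
      = 0.032·0.356 + 0.01·0.455 + 0.14·0.093 + 0.158·0.096
      = 0.011392 + 0.00455 + 0.01302 + 0.015168 = 0.04413

P(D) ≈ 0.0441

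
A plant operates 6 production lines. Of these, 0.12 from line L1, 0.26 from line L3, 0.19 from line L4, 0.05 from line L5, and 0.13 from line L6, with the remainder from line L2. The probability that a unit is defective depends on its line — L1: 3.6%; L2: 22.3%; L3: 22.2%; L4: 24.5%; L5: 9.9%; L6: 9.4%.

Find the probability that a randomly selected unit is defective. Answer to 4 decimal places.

0.1815

P(L2) = 1 − (0.12 + 0.26 + 0.19 + 0.05 + 0.13) = 0.25.
By the law of total probability,
P(D) = P(D|L1)·P(L1) + P(D|L2)·P(L2) + P(D|L3)·P(L3) + P(D|L4)·P(L4) + P(D|L5)·P(L5) + P(D|L6)·P(L6)
      = 0.036·0.12 + 0.223·0.25 + 0.222·0.26 + 0.245·0.19 + 0.099·0.05 + 0.094·0.13
      = 0.00432 + 0.05575 + 0.05772 + 0.04655 + 0.00495 + 0.01222 = 0.18151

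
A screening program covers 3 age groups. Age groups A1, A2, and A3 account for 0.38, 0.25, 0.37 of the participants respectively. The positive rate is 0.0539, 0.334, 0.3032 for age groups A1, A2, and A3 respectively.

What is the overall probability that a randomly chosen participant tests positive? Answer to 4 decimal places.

Using total probability over the partition,
P(T) = P(T|A1)·P(A1) + P(T|A2)·P(A2) + P(T|A3)·P(A3)
      = 0.0539·0.38 + 0.334·0.25 + 0.3032·0.37
      = 0.020482 + 0.0835 + 0.112184 = 0.216166

0.2162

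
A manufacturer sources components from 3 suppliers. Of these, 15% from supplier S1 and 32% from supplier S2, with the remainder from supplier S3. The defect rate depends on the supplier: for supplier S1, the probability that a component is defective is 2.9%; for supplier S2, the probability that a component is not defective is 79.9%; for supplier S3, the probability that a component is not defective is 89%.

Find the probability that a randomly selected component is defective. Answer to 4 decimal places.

P(S3) = 1 − (0.15 + 0.32) = 0.53.
P(D|S2) = 1 − 0.799 = 0.201.
P(D|S3) = 1 − 0.89 = 0.11.
Summing over the partition,
P(D) = P(D|S1)·P(S1) + P(D|S2)·P(S2) + P(D|S3)·P(S3)
      = 0.029·0.15 + 0.201·0.32 + 0.11·0.53
      = 0.00435 + 0.06432 + 0.0583 = 0.12697

P(D) ≈ 0.1270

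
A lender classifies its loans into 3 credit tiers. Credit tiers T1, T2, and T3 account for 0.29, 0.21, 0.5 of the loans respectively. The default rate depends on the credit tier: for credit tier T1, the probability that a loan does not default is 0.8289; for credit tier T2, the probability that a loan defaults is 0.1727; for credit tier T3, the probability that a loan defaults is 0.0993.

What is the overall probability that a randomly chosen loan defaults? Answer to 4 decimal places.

P(D|T1) = 1 − 0.8289 = 0.1711.
By the law of total probability,
P(D) = P(D|T1)·P(T1) + P(D|T2)·P(T2) + P(D|T3)·P(T3)
      = 0.1711·0.29 + 0.1727·0.21 + 0.0993·0.5
      = 0.049619 + 0.036267 + 0.04965 = 0.135536

0.1355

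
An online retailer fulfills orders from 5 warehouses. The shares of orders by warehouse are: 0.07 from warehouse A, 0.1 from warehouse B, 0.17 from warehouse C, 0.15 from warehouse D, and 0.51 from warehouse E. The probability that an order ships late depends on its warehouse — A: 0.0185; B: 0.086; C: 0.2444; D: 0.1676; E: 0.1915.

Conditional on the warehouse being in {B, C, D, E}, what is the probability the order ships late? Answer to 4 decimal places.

Let S = {B, C, D, E}.
P(S) = 0.1 + 0.17 + 0.15 + 0.51 = 0.93.
P(L ∩ S) = 0.086·0.1 + 0.2444·0.17 + 0.1676·0.15 + 0.1915·0.51 = 0.0086 + 0.041548 + 0.02514 + 0.097665 = 0.172953.
P(L | S) = 0.172953 / 0.93 = 0.185971…

0.1860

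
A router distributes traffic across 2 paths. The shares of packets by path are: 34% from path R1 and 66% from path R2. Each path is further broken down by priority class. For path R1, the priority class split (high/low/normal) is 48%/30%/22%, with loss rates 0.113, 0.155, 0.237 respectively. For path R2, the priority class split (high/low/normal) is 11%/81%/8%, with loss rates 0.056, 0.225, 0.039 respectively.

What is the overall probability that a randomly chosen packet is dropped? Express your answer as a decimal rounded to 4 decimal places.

0.1784

P(L|R1) = 0.48·0.113 + 0.3·0.155 + 0.22·0.237 = 0.05424 + 0.0465 + 0.05214 = 0.15288
P(L|R2) = 0.11·0.056 + 0.81·0.225 + 0.08·0.039 = 0.00616 + 0.18225 + 0.00312 = 0.19153
Then overall,
P(L) = 0.34·0.15288 + 0.66·0.19153
      = 0.0519792 + 0.1264098 = 0.178389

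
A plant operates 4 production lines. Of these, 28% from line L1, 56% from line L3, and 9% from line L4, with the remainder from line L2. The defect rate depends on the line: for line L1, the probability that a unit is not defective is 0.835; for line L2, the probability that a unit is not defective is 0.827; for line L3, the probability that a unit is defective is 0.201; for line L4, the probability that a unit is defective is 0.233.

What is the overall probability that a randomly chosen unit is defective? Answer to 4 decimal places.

P(L2) = 1 − (0.28 + 0.56 + 0.09) = 0.07.
P(D|L1) = 1 − 0.835 = 0.165.
P(D|L2) = 1 − 0.827 = 0.173.
P(D) = P(D|L1)·P(L1) + P(D|L2)·P(L2) + P(D|L3)·P(L3) + P(D|L4)·P(L4)
      = 0.165·0.28 + 0.173·0.07 + 0.201·0.56 + 0.233·0.09
      = 0.0462 + 0.01211 + 0.11256 + 0.02097 = 0.19184

P(D) ≈ 0.1918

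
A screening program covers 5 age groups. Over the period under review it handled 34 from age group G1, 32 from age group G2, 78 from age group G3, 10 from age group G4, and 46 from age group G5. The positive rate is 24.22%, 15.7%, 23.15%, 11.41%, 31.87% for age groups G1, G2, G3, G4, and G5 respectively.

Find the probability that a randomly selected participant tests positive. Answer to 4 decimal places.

Total: 34 + 32 + 78 + 10 + 46 = 200.
P(G1) = 34/200 = 0.17. P(G2) = 32/200 = 0.16. P(G3) = 78/200 = 0.39. P(G4) = 10/200 = 0.05. P(G5) = 46/200 = 0.23.
P(T) = P(T|G1)·P(G1) + P(T|G2)·P(G2) + P(T|G3)·P(G3) + P(T|G4)·P(G4) + P(T|G5)·P(G5)
      = 0.2422·0.17 + 0.157·0.16 + 0.2315·0.39 + 0.1141·0.05 + 0.3187·0.23
      = 0.041174 + 0.02512 + 0.090285 + 0.005705 + 0.073301 = 0.235585

0.2356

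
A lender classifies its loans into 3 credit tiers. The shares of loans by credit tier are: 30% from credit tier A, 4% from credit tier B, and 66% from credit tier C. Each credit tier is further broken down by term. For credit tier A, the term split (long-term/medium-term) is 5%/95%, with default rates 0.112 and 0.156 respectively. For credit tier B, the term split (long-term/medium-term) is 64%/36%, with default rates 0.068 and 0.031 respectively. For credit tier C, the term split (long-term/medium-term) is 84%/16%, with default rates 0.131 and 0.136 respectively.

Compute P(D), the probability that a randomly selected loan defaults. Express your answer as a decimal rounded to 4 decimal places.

P(D|A) = 0.05·0.112 + 0.95·0.156 = 0.0056 + 0.1482 = 0.1538
P(D|B) = 0.64·0.068 + 0.36·0.031 = 0.04352 + 0.01116 = 0.05468
P(D|C) = 0.84·0.131 + 0.16·0.136 = 0.11004 + 0.02176 = 0.1318
Then overall,
P(D) = 0.3·0.1538 + 0.04·0.05468 + 0.66·0.1318
      = 0.04614 + 0.0021872 + 0.086988 = 0.1353152

P(D) ≈ 0.1353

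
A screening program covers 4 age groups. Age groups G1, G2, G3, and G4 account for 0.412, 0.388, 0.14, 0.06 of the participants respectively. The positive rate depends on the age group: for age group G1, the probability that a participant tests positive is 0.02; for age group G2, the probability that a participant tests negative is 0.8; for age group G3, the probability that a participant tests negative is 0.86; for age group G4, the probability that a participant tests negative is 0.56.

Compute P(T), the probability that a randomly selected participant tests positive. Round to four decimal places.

0.1318

P(T|G2) = 1 − 0.8 = 0.2.
P(T|G3) = 1 − 0.86 = 0.14.
P(T|G4) = 1 − 0.56 = 0.44.
Using total probability over the partition,
P(T) = P(T|G1)·P(G1) + P(T|G2)·P(G2) + P(T|G3)·P(G3) + P(T|G4)·P(G4)
      = 0.02·0.412 + 0.2·0.388 + 0.14·0.14 + 0.44·0.06
      = 0.00824 + 0.0776 + 0.0196 + 0.0264 = 0.13184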